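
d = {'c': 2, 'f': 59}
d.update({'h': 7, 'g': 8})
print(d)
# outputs {'c': 2, 'f': 59, 'h': 7, 'g': 8}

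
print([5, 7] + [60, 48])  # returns [5, 7, 60, 48]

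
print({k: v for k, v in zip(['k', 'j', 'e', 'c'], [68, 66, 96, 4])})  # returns {'k': 68, 'j': 66, 'e': 96, 'c': 4}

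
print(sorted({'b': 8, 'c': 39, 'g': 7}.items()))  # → [('b', 8), ('c', 39), ('g', 7)]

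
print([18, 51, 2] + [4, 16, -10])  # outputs [18, 51, 2, 4, 16, -10]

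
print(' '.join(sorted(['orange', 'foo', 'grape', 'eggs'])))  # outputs eggs foo grape orange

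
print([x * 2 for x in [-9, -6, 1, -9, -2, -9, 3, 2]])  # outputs [-18, -12, 2, -18, -4, -18, 6, 4]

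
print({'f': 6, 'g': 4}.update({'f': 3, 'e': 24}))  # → None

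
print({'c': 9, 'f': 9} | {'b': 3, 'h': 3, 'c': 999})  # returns {'c': 999, 'f': 9, 'b': 3, 'h': 3}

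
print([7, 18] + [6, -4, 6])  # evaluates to [7, 18, 6, -4, 6]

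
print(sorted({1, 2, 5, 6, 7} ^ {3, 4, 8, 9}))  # [1, 2, 3, 4, 5, 6, 7, 8, 9]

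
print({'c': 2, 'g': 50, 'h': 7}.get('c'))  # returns 2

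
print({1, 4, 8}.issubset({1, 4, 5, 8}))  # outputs True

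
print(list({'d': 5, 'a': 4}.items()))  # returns [('d', 5), ('a', 4)]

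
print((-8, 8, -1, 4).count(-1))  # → 1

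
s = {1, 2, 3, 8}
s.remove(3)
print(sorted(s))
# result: [1, 2, 8]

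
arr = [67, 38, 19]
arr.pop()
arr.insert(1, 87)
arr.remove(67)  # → [87, 38]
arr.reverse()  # [38, 87]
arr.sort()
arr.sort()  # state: [38, 87]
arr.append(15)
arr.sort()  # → [15, 38, 87]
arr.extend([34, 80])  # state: [15, 38, 87, 34, 80]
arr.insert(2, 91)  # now [15, 38, 91, 87, 34, 80]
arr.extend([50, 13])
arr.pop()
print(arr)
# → [15, 38, 91, 87, 34, 80, 50]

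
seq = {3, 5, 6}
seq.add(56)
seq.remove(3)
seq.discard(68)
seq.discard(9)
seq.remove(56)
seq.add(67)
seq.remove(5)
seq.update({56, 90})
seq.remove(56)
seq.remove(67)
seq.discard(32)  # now {6, 90}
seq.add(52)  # {6, 52, 90}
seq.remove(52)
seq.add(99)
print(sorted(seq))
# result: [6, 90, 99]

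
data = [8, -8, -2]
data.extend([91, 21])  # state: [8, -8, -2, 91, 21]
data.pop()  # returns 21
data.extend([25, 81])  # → [8, -8, -2, 91, 25, 81]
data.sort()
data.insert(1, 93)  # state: [-8, 93, -2, 8, 25, 81, 91]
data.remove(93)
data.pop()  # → 91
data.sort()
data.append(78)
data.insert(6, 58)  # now [-8, -2, 8, 25, 81, 78, 58]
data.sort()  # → [-8, -2, 8, 25, 58, 78, 81]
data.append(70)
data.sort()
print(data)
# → [-8, -2, 8, 25, 58, 70, 78, 81]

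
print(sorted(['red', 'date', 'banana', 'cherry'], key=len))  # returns ['red', 'date', 'banana', 'cherry']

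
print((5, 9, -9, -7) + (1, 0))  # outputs (5, 9, -9, -7, 1, 0)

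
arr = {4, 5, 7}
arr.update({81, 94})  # {4, 5, 7, 81, 94}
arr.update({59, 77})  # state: {4, 5, 7, 59, 77, 81, 94}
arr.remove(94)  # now {4, 5, 7, 59, 77, 81}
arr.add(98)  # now {4, 5, 7, 59, 77, 81, 98}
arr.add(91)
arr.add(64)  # {4, 5, 7, 59, 64, 77, 81, 91, 98}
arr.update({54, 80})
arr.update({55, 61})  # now {4, 5, 7, 54, 55, 59, 61, 64, 77, 80, 81, 91, 98}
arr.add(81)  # {4, 5, 7, 54, 55, 59, 61, 64, 77, 80, 81, 91, 98}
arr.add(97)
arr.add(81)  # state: {4, 5, 7, 54, 55, 59, 61, 64, 77, 80, 81, 91, 97, 98}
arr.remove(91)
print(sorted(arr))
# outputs [4, 5, 7, 54, 55, 59, 61, 64, 77, 80, 81, 97, 98]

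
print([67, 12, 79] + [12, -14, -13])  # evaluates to [67, 12, 79, 12, -14, -13]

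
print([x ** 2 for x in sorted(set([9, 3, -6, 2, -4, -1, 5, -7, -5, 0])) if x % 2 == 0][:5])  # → [36, 16, 0, 4]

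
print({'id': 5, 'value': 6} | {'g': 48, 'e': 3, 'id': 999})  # {'id': 999, 'value': 6, 'g': 48, 'e': 3}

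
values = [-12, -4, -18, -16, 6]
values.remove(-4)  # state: [-12, -18, -16, 6]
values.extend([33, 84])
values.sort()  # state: [-18, -16, -12, 6, 33, 84]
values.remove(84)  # [-18, -16, -12, 6, 33]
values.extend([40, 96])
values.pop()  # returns 96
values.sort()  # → [-18, -16, -12, 6, 33, 40]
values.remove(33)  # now [-18, -16, -12, 6, 40]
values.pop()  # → 40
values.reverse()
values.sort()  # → [-18, -16, -12, 6]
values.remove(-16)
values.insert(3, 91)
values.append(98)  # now [-18, -12, 6, 91, 98]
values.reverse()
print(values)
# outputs [98, 91, 6, -12, -18]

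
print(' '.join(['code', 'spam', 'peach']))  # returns code spam peach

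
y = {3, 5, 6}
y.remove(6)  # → {3, 5}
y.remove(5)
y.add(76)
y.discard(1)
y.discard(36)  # {3, 76}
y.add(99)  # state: {3, 76, 99}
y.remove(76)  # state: {3, 99}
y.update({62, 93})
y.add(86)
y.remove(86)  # {3, 62, 93, 99}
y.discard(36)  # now {3, 62, 93, 99}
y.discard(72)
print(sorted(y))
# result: [3, 62, 93, 99]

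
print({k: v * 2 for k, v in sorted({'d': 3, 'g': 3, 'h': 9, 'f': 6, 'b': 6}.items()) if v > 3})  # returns {'b': 12, 'f': 12, 'h': 18}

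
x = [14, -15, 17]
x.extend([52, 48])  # [14, -15, 17, 52, 48]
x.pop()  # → 48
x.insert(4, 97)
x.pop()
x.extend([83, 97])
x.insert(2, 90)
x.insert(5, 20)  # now [14, -15, 90, 17, 52, 20, 83, 97]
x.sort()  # [-15, 14, 17, 20, 52, 83, 90, 97]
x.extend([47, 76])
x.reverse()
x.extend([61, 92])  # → [76, 47, 97, 90, 83, 52, 20, 17, 14, -15, 61, 92]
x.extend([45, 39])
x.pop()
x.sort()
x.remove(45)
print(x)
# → [-15, 14, 17, 20, 47, 52, 61, 76, 83, 90, 92, 97]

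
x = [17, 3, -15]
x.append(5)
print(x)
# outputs [17, 3, -15, 5]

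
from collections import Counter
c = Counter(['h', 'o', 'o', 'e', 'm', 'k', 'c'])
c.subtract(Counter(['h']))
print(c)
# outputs Counter({'o': 2, 'e': 1, 'm': 1, 'k': 1, 'c': 1, 'h': 0})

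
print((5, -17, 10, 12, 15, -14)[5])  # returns -14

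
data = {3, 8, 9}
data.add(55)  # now {3, 8, 9, 55}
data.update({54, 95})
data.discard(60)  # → {3, 8, 9, 54, 55, 95}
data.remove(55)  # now {3, 8, 9, 54, 95}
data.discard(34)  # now {3, 8, 9, 54, 95}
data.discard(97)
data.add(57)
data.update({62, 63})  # {3, 8, 9, 54, 57, 62, 63, 95}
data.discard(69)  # {3, 8, 9, 54, 57, 62, 63, 95}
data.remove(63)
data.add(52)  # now {3, 8, 9, 52, 54, 57, 62, 95}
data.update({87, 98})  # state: {3, 8, 9, 52, 54, 57, 62, 87, 95, 98}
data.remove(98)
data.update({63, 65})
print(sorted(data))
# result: [3, 8, 9, 52, 54, 57, 62, 63, 65, 87, 95]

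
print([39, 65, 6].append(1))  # None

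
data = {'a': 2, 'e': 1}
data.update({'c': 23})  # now {'a': 2, 'e': 1, 'c': 23}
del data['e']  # {'a': 2, 'c': 23}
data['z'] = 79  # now {'a': 2, 'c': 23, 'z': 79}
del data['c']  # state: {'a': 2, 'z': 79}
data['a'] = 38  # {'a': 38, 'z': 79}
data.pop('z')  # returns 79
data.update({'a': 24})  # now {'a': 24}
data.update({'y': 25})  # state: {'a': 24, 'y': 25}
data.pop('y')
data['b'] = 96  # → {'a': 24, 'b': 96}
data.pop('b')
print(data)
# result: {'a': 24}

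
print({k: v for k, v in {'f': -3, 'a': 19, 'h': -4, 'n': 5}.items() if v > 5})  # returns {'a': 19}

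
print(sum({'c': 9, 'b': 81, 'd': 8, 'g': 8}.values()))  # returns 106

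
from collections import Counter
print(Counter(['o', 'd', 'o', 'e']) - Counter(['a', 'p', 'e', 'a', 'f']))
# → Counter({'o': 2, 'd': 1})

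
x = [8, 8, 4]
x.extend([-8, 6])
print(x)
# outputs [8, 8, 4, -8, 6]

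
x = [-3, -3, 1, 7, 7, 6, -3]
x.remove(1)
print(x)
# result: [-3, -3, 7, 7, 6, -3]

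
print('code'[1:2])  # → o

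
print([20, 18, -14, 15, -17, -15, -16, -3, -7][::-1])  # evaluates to [-7, -3, -16, -15, -17, 15, -14, 18, 20]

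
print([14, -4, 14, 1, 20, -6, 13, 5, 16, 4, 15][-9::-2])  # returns [14, 14]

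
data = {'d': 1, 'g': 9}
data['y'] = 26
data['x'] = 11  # {'d': 1, 'g': 9, 'y': 26, 'x': 11}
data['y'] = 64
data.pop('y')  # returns 64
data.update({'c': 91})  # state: {'d': 1, 'g': 9, 'x': 11, 'c': 91}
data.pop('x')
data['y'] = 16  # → {'d': 1, 'g': 9, 'c': 91, 'y': 16}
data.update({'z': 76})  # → {'d': 1, 'g': 9, 'c': 91, 'y': 16, 'z': 76}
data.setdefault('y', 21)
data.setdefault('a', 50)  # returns 50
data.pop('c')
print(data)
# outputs {'d': 1, 'g': 9, 'y': 16, 'z': 76, 'a': 50}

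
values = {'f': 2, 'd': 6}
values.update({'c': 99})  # {'f': 2, 'd': 6, 'c': 99}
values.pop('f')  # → 2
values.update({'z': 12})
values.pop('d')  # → 6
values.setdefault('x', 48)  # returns 48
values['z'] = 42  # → {'c': 99, 'z': 42, 'x': 48}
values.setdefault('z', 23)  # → 42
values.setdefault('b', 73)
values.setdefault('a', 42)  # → 42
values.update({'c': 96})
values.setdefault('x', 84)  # 48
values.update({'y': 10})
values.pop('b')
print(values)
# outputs {'c': 96, 'z': 42, 'x': 48, 'a': 42, 'y': 10}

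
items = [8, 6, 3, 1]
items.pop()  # 1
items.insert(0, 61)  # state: [61, 8, 6, 3]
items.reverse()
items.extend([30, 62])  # [3, 6, 8, 61, 30, 62]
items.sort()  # [3, 6, 8, 30, 61, 62]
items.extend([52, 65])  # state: [3, 6, 8, 30, 61, 62, 52, 65]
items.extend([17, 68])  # [3, 6, 8, 30, 61, 62, 52, 65, 17, 68]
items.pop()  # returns 68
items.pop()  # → 17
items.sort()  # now [3, 6, 8, 30, 52, 61, 62, 65]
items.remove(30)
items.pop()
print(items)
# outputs [3, 6, 8, 52, 61, 62]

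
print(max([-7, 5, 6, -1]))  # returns 6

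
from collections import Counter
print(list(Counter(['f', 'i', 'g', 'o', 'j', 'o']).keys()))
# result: ['f', 'i', 'g', 'o', 'j']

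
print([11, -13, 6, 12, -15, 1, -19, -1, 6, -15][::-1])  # [-15, 6, -1, -19, 1, -15, 12, 6, -13, 11]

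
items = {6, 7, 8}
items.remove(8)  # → {6, 7}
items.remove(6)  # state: {7}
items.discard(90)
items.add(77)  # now {7, 77}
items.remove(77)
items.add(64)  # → {7, 64}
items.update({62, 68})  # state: {7, 62, 64, 68}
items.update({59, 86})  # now {7, 59, 62, 64, 68, 86}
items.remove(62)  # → {7, 59, 64, 68, 86}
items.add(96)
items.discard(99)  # {7, 59, 64, 68, 86, 96}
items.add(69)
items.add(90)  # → {7, 59, 64, 68, 69, 86, 90, 96}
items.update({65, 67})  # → {7, 59, 64, 65, 67, 68, 69, 86, 90, 96}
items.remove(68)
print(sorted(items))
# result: [7, 59, 64, 65, 67, 69, 86, 90, 96]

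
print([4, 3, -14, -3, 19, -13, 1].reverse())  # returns None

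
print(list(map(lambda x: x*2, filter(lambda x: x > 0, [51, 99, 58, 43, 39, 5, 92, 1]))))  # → [102, 198, 116, 86, 78, 10, 184, 2]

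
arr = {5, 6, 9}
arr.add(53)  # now {5, 6, 9, 53}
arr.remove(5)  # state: {6, 9, 53}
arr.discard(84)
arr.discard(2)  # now {6, 9, 53}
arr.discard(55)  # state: {6, 9, 53}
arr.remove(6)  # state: {9, 53}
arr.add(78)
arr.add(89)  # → {9, 53, 78, 89}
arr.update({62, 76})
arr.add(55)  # {9, 53, 55, 62, 76, 78, 89}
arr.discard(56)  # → {9, 53, 55, 62, 76, 78, 89}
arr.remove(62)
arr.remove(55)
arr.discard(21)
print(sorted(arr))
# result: [9, 53, 76, 78, 89]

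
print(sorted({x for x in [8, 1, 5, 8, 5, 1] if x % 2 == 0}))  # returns [8]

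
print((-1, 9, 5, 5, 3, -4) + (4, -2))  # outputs (-1, 9, 5, 5, 3, -4, 4, -2)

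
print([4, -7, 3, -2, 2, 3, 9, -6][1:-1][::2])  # [-7, -2, 3]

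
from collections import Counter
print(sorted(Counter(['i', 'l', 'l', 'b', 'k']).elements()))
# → ['b', 'i', 'k', 'l', 'l']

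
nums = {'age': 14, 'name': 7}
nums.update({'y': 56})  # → {'age': 14, 'name': 7, 'y': 56}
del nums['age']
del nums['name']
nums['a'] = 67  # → {'y': 56, 'a': 67}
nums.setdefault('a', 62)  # 67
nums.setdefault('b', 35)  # 35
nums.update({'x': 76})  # {'y': 56, 'a': 67, 'b': 35, 'x': 76}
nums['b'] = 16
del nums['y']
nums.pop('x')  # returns 76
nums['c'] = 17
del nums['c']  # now {'a': 67, 'b': 16}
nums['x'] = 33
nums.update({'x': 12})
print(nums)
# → {'a': 67, 'b': 16, 'x': 12}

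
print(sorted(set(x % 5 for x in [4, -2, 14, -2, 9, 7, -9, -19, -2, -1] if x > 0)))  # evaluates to [2, 4]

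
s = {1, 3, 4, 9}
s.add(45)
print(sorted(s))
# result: [1, 3, 4, 9, 45]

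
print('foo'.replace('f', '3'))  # 3oo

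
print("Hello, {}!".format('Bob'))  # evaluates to Hello, Bob!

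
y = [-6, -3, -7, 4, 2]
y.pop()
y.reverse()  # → [4, -7, -3, -6]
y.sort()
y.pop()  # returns 4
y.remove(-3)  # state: [-7, -6]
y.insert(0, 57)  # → [57, -7, -6]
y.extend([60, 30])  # [57, -7, -6, 60, 30]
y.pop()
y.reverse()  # [60, -6, -7, 57]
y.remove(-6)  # [60, -7, 57]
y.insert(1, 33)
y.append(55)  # [60, 33, -7, 57, 55]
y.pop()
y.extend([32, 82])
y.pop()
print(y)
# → [60, 33, -7, 57, 32]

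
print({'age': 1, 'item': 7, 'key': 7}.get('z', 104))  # 104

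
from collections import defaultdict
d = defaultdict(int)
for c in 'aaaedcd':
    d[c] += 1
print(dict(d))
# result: {'a': 3, 'e': 1, 'd': 2, 'c': 1}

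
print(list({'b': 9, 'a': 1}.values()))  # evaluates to [9, 1]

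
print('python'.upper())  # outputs PYTHON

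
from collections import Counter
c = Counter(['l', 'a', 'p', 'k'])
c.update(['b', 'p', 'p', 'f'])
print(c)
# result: Counter({'p': 3, 'l': 1, 'a': 1, 'k': 1, 'b': 1, 'f': 1})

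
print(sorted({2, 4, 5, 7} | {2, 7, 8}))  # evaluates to [2, 4, 5, 7, 8]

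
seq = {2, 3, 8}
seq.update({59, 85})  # {2, 3, 8, 59, 85}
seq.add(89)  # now {2, 3, 8, 59, 85, 89}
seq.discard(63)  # {2, 3, 8, 59, 85, 89}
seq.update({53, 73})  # {2, 3, 8, 53, 59, 73, 85, 89}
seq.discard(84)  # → {2, 3, 8, 53, 59, 73, 85, 89}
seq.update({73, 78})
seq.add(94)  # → {2, 3, 8, 53, 59, 73, 78, 85, 89, 94}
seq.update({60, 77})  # {2, 3, 8, 53, 59, 60, 73, 77, 78, 85, 89, 94}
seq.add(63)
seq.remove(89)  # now {2, 3, 8, 53, 59, 60, 63, 73, 77, 78, 85, 94}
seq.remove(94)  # {2, 3, 8, 53, 59, 60, 63, 73, 77, 78, 85}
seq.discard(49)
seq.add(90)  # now {2, 3, 8, 53, 59, 60, 63, 73, 77, 78, 85, 90}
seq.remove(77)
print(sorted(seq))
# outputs [2, 3, 8, 53, 59, 60, 63, 73, 78, 85, 90]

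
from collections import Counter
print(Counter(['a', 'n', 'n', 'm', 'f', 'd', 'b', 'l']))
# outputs Counter({'n': 2, 'a': 1, 'm': 1, 'f': 1, 'd': 1, 'b': 1, 'l': 1})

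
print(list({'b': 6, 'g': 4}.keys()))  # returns ['b', 'g']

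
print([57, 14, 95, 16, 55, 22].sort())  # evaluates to None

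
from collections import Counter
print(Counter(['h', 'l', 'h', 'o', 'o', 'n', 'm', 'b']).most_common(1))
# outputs [('h', 2)]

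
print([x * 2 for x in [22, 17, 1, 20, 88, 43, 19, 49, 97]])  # [44, 34, 2, 40, 176, 86, 38, 98, 194]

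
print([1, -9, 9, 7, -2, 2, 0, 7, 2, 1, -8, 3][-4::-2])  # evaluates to [2, 0, -2, 9, 1]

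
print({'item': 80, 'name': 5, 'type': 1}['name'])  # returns 5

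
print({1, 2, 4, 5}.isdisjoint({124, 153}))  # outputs True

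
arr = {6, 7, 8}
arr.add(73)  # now {6, 7, 8, 73}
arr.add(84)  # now {6, 7, 8, 73, 84}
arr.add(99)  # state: {6, 7, 8, 73, 84, 99}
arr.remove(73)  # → {6, 7, 8, 84, 99}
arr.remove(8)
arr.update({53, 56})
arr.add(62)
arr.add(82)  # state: {6, 7, 53, 56, 62, 82, 84, 99}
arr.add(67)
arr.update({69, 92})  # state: {6, 7, 53, 56, 62, 67, 69, 82, 84, 92, 99}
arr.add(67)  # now {6, 7, 53, 56, 62, 67, 69, 82, 84, 92, 99}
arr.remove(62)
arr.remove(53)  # {6, 7, 56, 67, 69, 82, 84, 92, 99}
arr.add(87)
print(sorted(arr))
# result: [6, 7, 56, 67, 69, 82, 84, 87, 92, 99]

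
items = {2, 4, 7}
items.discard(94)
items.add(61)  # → {2, 4, 7, 61}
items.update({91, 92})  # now {2, 4, 7, 61, 91, 92}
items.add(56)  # {2, 4, 7, 56, 61, 91, 92}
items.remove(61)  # {2, 4, 7, 56, 91, 92}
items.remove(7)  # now {2, 4, 56, 91, 92}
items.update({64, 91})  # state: {2, 4, 56, 64, 91, 92}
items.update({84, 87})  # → {2, 4, 56, 64, 84, 87, 91, 92}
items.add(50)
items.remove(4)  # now {2, 50, 56, 64, 84, 87, 91, 92}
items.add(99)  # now {2, 50, 56, 64, 84, 87, 91, 92, 99}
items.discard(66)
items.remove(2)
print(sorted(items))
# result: [50, 56, 64, 84, 87, 91, 92, 99]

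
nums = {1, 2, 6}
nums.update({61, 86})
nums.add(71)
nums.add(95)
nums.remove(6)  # {1, 2, 61, 71, 86, 95}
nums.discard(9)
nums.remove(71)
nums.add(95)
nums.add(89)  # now {1, 2, 61, 86, 89, 95}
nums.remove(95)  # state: {1, 2, 61, 86, 89}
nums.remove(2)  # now {1, 61, 86, 89}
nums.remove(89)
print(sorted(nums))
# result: [1, 61, 86]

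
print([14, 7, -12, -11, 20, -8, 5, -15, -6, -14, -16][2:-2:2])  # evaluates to [-12, 20, 5, -6]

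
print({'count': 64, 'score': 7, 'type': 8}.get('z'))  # None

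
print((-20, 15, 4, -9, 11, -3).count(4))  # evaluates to 1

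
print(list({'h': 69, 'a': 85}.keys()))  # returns ['h', 'a']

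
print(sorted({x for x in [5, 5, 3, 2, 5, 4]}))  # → [2, 3, 4, 5]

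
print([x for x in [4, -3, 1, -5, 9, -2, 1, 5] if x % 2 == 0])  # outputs [4, -2]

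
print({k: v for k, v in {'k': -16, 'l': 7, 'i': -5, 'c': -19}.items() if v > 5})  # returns {'l': 7}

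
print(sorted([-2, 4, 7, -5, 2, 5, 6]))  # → [-5, -2, 2, 4, 5, 6, 7]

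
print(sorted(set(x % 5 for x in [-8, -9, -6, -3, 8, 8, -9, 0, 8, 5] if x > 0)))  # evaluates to [0, 3]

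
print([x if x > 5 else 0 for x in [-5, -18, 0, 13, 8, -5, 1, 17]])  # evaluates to [0, 0, 0, 13, 8, 0, 0, 17]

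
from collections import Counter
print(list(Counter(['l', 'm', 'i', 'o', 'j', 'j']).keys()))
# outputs ['l', 'm', 'i', 'o', 'j']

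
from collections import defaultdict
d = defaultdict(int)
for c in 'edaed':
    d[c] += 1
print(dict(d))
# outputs {'e': 2, 'd': 2, 'a': 1}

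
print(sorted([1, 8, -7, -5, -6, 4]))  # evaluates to [-7, -6, -5, 1, 4, 8]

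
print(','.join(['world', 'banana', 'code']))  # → world,banana,code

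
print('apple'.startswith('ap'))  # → True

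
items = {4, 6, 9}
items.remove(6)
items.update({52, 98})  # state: {4, 9, 52, 98}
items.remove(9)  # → {4, 52, 98}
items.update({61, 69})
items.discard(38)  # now {4, 52, 61, 69, 98}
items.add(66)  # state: {4, 52, 61, 66, 69, 98}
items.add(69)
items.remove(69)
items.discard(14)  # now {4, 52, 61, 66, 98}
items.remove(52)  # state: {4, 61, 66, 98}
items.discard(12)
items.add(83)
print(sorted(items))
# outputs [4, 61, 66, 83, 98]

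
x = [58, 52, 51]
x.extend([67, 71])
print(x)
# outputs [58, 52, 51, 67, 71]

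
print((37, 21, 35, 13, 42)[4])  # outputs 42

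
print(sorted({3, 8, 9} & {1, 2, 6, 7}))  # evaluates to []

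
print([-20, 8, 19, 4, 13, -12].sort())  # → None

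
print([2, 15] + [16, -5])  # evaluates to [2, 15, 16, -5]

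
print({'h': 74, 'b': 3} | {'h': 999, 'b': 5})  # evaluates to {'h': 999, 'b': 5}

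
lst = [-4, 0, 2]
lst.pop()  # 2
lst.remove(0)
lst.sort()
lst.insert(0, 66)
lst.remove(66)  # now [-4]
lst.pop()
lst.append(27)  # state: [27]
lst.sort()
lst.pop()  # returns 27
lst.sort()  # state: []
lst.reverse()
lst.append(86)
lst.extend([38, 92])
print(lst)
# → [86, 38, 92]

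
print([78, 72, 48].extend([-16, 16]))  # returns None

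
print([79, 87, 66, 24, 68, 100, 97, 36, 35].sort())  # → None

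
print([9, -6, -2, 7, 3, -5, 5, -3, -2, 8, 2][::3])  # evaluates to [9, 7, 5, 8]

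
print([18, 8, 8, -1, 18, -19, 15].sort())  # None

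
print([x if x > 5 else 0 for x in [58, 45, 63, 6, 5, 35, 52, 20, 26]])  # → [58, 45, 63, 6, 0, 35, 52, 20, 26]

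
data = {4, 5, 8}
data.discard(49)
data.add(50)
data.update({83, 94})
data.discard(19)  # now {4, 5, 8, 50, 83, 94}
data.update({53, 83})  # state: {4, 5, 8, 50, 53, 83, 94}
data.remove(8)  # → {4, 5, 50, 53, 83, 94}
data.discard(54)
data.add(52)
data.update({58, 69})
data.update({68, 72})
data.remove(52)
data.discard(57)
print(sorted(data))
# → [4, 5, 50, 53, 58, 68, 69, 72, 83, 94]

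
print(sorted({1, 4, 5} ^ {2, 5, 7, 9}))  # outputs [1, 2, 4, 7, 9]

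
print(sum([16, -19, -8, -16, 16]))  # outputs -11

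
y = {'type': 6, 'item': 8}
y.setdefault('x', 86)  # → 86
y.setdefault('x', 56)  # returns 86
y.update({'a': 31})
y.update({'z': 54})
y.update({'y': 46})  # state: {'type': 6, 'item': 8, 'x': 86, 'a': 31, 'z': 54, 'y': 46}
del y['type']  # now {'item': 8, 'x': 86, 'a': 31, 'z': 54, 'y': 46}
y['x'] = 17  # {'item': 8, 'x': 17, 'a': 31, 'z': 54, 'y': 46}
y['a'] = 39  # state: {'item': 8, 'x': 17, 'a': 39, 'z': 54, 'y': 46}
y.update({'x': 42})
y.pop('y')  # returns 46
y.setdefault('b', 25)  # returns 25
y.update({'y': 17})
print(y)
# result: {'item': 8, 'x': 42, 'a': 39, 'z': 54, 'b': 25, 'y': 17}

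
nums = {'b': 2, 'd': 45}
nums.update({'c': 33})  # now {'b': 2, 'd': 45, 'c': 33}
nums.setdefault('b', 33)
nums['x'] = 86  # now {'b': 2, 'd': 45, 'c': 33, 'x': 86}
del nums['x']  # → {'b': 2, 'd': 45, 'c': 33}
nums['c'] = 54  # {'b': 2, 'd': 45, 'c': 54}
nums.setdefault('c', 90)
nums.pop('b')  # 2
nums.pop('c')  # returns 54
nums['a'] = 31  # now {'d': 45, 'a': 31}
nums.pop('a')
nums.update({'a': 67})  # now {'d': 45, 'a': 67}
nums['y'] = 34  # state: {'d': 45, 'a': 67, 'y': 34}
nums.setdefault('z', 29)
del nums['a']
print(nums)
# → {'d': 45, 'y': 34, 'z': 29}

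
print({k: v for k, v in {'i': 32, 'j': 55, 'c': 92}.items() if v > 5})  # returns {'i': 32, 'j': 55, 'c': 92}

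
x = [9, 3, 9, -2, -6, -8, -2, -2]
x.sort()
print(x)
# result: [-8, -6, -2, -2, -2, 3, 9, 9]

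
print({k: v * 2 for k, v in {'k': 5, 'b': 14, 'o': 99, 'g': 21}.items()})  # {'k': 10, 'b': 28, 'o': 198, 'g': 42}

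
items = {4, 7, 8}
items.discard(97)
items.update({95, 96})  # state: {4, 7, 8, 95, 96}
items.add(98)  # {4, 7, 8, 95, 96, 98}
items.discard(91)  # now {4, 7, 8, 95, 96, 98}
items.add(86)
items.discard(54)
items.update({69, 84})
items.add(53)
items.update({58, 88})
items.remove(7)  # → {4, 8, 53, 58, 69, 84, 86, 88, 95, 96, 98}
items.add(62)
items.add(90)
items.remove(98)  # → {4, 8, 53, 58, 62, 69, 84, 86, 88, 90, 95, 96}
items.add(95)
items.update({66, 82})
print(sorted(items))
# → [4, 8, 53, 58, 62, 66, 69, 82, 84, 86, 88, 90, 95, 96]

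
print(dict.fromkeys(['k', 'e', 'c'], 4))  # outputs {'k': 4, 'e': 4, 'c': 4}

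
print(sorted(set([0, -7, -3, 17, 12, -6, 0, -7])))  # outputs [-7, -6, -3, 0, 12, 17]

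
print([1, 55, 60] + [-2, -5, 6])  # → [1, 55, 60, -2, -5, 6]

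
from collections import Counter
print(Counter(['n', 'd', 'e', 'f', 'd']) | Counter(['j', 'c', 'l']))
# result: Counter({'d': 2, 'n': 1, 'e': 1, 'f': 1, 'j': 1, 'c': 1, 'l': 1})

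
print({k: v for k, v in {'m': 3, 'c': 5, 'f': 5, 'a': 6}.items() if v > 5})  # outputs {'a': 6}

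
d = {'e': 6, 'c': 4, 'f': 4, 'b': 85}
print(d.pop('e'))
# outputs 6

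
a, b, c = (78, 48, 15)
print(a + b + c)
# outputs 141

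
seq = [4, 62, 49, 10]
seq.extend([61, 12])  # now [4, 62, 49, 10, 61, 12]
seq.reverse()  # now [12, 61, 10, 49, 62, 4]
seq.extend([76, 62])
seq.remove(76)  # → [12, 61, 10, 49, 62, 4, 62]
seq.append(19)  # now [12, 61, 10, 49, 62, 4, 62, 19]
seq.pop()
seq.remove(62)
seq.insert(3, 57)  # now [12, 61, 10, 57, 49, 4, 62]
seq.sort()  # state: [4, 10, 12, 49, 57, 61, 62]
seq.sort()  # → [4, 10, 12, 49, 57, 61, 62]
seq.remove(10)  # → [4, 12, 49, 57, 61, 62]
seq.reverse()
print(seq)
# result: [62, 61, 57, 49, 12, 4]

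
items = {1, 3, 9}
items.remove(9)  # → {1, 3}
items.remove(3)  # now {1}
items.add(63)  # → {1, 63}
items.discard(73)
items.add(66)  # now {1, 63, 66}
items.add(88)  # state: {1, 63, 66, 88}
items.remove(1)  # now {63, 66, 88}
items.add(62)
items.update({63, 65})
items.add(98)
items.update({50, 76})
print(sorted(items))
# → [50, 62, 63, 65, 66, 76, 88, 98]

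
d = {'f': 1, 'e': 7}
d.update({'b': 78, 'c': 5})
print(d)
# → {'f': 1, 'e': 7, 'b': 78, 'c': 5}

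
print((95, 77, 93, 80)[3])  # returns 80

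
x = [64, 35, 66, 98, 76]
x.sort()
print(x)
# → [35, 64, 66, 76, 98]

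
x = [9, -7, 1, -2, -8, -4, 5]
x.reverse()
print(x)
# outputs [5, -4, -8, -2, 1, -7, 9]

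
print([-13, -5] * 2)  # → [-13, -5, -13, -5]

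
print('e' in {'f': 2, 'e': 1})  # True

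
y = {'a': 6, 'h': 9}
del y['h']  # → {'a': 6}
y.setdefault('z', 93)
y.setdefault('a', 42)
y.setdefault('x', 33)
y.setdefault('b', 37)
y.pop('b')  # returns 37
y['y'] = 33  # {'a': 6, 'z': 93, 'x': 33, 'y': 33}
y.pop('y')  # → 33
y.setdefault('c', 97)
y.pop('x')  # 33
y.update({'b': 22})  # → {'a': 6, 'z': 93, 'c': 97, 'b': 22}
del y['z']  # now {'a': 6, 'c': 97, 'b': 22}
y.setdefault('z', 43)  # 43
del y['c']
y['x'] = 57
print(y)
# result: {'a': 6, 'b': 22, 'z': 43, 'x': 57}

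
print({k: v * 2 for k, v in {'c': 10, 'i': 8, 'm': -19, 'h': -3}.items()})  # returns {'c': 20, 'i': 16, 'm': -38, 'h': -6}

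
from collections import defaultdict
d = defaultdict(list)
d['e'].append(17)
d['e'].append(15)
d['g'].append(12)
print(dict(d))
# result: {'e': [17, 15], 'g': [12]}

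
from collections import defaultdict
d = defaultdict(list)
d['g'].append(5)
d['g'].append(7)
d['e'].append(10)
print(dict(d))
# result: {'g': [5, 7], 'e': [10]}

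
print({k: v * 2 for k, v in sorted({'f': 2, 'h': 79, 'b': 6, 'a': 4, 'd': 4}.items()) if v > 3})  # {'a': 8, 'b': 12, 'd': 8, 'h': 158}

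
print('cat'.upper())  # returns CAT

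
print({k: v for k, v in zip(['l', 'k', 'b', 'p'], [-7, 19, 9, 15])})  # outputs {'l': -7, 'k': 19, 'b': 9, 'p': 15}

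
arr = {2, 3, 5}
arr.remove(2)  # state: {3, 5}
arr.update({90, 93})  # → {3, 5, 90, 93}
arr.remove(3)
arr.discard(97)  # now {5, 90, 93}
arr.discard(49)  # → {5, 90, 93}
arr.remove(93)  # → {5, 90}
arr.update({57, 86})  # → {5, 57, 86, 90}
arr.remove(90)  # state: {5, 57, 86}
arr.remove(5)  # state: {57, 86}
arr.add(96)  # {57, 86, 96}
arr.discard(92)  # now {57, 86, 96}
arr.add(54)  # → {54, 57, 86, 96}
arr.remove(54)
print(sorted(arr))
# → [57, 86, 96]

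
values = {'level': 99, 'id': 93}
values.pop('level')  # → 99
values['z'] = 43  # {'id': 93, 'z': 43}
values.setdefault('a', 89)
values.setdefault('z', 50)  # 43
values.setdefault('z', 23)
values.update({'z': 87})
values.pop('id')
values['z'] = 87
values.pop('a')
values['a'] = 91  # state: {'z': 87, 'a': 91}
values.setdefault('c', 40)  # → 40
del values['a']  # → {'z': 87, 'c': 40}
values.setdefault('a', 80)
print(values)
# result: {'z': 87, 'c': 40, 'a': 80}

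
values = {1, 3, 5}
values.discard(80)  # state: {1, 3, 5}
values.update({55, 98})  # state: {1, 3, 5, 55, 98}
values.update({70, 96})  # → {1, 3, 5, 55, 70, 96, 98}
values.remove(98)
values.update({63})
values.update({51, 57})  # {1, 3, 5, 51, 55, 57, 63, 70, 96}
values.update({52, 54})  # {1, 3, 5, 51, 52, 54, 55, 57, 63, 70, 96}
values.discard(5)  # {1, 3, 51, 52, 54, 55, 57, 63, 70, 96}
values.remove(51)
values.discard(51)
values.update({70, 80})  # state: {1, 3, 52, 54, 55, 57, 63, 70, 80, 96}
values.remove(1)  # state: {3, 52, 54, 55, 57, 63, 70, 80, 96}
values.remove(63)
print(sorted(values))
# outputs [3, 52, 54, 55, 57, 70, 80, 96]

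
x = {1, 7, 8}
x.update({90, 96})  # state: {1, 7, 8, 90, 96}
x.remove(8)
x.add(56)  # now {1, 7, 56, 90, 96}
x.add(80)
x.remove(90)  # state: {1, 7, 56, 80, 96}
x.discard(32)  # {1, 7, 56, 80, 96}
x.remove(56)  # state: {1, 7, 80, 96}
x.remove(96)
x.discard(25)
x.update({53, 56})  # {1, 7, 53, 56, 80}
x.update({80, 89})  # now {1, 7, 53, 56, 80, 89}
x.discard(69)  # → {1, 7, 53, 56, 80, 89}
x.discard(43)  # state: {1, 7, 53, 56, 80, 89}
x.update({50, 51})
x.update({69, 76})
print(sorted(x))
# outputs [1, 7, 50, 51, 53, 56, 69, 76, 80, 89]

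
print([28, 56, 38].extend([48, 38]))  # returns None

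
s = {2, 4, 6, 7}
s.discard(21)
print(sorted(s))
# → [2, 4, 6, 7]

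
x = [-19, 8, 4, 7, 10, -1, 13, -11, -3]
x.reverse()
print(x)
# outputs [-3, -11, 13, -1, 10, 7, 4, 8, -19]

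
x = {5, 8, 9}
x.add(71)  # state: {5, 8, 9, 71}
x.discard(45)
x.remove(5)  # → {8, 9, 71}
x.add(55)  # {8, 9, 55, 71}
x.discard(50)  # {8, 9, 55, 71}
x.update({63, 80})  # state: {8, 9, 55, 63, 71, 80}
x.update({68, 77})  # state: {8, 9, 55, 63, 68, 71, 77, 80}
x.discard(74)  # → {8, 9, 55, 63, 68, 71, 77, 80}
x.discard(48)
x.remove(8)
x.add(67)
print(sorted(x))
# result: [9, 55, 63, 67, 68, 71, 77, 80]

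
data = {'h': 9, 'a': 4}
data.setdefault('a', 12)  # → 4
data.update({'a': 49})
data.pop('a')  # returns 49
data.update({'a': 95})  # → {'h': 9, 'a': 95}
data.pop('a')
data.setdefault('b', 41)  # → 41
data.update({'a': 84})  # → {'h': 9, 'b': 41, 'a': 84}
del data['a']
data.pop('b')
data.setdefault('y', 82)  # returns 82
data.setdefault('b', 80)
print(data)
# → {'h': 9, 'y': 82, 'b': 80}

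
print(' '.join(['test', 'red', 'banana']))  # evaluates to test red banana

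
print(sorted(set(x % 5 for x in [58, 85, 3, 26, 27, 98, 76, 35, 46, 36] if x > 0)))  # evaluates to [0, 1, 2, 3]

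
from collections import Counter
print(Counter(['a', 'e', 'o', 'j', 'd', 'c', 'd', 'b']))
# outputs Counter({'d': 2, 'a': 1, 'e': 1, 'o': 1, 'j': 1, 'c': 1, 'b': 1})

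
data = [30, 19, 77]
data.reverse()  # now [77, 19, 30]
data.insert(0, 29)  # [29, 77, 19, 30]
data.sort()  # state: [19, 29, 30, 77]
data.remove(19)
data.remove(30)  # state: [29, 77]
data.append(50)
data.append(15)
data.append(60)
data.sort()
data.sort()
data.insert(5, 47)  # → [15, 29, 50, 60, 77, 47]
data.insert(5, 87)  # [15, 29, 50, 60, 77, 87, 47]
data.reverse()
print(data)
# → [47, 87, 77, 60, 50, 29, 15]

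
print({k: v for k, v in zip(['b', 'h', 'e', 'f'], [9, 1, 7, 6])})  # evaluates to {'b': 9, 'h': 1, 'e': 7, 'f': 6}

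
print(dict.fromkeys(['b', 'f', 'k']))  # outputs {'b': None, 'f': None, 'k': None}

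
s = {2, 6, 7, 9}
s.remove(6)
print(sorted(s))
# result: [2, 7, 9]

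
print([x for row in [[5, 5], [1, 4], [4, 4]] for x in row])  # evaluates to [5, 5, 1, 4, 4, 4]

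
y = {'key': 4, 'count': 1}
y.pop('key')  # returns 4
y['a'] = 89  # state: {'count': 1, 'a': 89}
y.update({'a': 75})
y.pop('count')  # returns 1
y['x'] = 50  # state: {'a': 75, 'x': 50}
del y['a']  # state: {'x': 50}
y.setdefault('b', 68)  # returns 68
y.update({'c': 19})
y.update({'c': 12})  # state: {'x': 50, 'b': 68, 'c': 12}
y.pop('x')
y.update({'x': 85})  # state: {'b': 68, 'c': 12, 'x': 85}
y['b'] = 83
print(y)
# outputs {'b': 83, 'c': 12, 'x': 85}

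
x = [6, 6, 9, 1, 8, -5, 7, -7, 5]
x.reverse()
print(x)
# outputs [5, -7, 7, -5, 8, 1, 9, 6, 6]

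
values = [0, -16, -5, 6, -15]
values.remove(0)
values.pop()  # -15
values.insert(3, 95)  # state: [-16, -5, 6, 95]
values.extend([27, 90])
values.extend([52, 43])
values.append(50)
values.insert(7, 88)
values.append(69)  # [-16, -5, 6, 95, 27, 90, 52, 88, 43, 50, 69]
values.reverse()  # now [69, 50, 43, 88, 52, 90, 27, 95, 6, -5, -16]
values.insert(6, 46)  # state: [69, 50, 43, 88, 52, 90, 46, 27, 95, 6, -5, -16]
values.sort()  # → [-16, -5, 6, 27, 43, 46, 50, 52, 69, 88, 90, 95]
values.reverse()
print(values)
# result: [95, 90, 88, 69, 52, 50, 46, 43, 27, 6, -5, -16]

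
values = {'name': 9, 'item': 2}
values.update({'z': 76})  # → {'name': 9, 'item': 2, 'z': 76}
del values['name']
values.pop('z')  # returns 76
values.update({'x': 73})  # {'item': 2, 'x': 73}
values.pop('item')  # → 2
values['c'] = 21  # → {'x': 73, 'c': 21}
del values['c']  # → {'x': 73}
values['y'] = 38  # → {'x': 73, 'y': 38}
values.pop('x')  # 73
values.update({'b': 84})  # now {'y': 38, 'b': 84}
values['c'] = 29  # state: {'y': 38, 'b': 84, 'c': 29}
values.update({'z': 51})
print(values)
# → {'y': 38, 'b': 84, 'c': 29, 'z': 51}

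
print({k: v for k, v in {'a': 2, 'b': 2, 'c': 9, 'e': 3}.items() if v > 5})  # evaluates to {'c': 9}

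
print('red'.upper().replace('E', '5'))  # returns R5D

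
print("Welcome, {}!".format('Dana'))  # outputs Welcome, Dana!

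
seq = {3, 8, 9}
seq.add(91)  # {3, 8, 9, 91}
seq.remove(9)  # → {3, 8, 91}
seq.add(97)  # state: {3, 8, 91, 97}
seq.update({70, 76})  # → {3, 8, 70, 76, 91, 97}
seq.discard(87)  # {3, 8, 70, 76, 91, 97}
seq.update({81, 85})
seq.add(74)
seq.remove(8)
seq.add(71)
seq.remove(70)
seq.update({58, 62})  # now {3, 58, 62, 71, 74, 76, 81, 85, 91, 97}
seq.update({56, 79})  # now {3, 56, 58, 62, 71, 74, 76, 79, 81, 85, 91, 97}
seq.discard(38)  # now {3, 56, 58, 62, 71, 74, 76, 79, 81, 85, 91, 97}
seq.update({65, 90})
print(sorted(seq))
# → [3, 56, 58, 62, 65, 71, 74, 76, 79, 81, 85, 90, 91, 97]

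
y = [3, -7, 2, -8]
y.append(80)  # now [3, -7, 2, -8, 80]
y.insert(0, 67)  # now [67, 3, -7, 2, -8, 80]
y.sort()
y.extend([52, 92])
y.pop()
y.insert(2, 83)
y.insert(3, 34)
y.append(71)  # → [-8, -7, 83, 34, 2, 3, 67, 80, 52, 71]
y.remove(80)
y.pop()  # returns 71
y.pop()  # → 52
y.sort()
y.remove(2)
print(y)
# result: [-8, -7, 3, 34, 67, 83]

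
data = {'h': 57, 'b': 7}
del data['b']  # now {'h': 57}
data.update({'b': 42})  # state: {'h': 57, 'b': 42}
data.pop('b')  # 42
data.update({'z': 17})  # {'h': 57, 'z': 17}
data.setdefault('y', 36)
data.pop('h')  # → 57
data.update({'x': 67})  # {'z': 17, 'y': 36, 'x': 67}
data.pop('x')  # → 67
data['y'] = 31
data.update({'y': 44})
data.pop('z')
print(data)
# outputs {'y': 44}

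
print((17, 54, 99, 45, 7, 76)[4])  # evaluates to 7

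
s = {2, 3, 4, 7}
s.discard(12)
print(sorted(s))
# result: [2, 3, 4, 7]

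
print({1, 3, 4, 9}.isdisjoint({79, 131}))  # True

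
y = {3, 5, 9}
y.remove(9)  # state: {3, 5}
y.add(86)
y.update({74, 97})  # {3, 5, 74, 86, 97}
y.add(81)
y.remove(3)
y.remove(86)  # {5, 74, 81, 97}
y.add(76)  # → {5, 74, 76, 81, 97}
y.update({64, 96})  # {5, 64, 74, 76, 81, 96, 97}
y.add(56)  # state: {5, 56, 64, 74, 76, 81, 96, 97}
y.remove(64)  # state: {5, 56, 74, 76, 81, 96, 97}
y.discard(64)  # {5, 56, 74, 76, 81, 96, 97}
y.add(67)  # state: {5, 56, 67, 74, 76, 81, 96, 97}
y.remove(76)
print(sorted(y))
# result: [5, 56, 67, 74, 81, 96, 97]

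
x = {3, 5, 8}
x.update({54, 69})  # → {3, 5, 8, 54, 69}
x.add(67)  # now {3, 5, 8, 54, 67, 69}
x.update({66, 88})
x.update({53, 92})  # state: {3, 5, 8, 53, 54, 66, 67, 69, 88, 92}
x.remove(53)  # {3, 5, 8, 54, 66, 67, 69, 88, 92}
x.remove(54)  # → {3, 5, 8, 66, 67, 69, 88, 92}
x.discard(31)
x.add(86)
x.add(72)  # {3, 5, 8, 66, 67, 69, 72, 86, 88, 92}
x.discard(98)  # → {3, 5, 8, 66, 67, 69, 72, 86, 88, 92}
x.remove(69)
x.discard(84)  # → {3, 5, 8, 66, 67, 72, 86, 88, 92}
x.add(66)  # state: {3, 5, 8, 66, 67, 72, 86, 88, 92}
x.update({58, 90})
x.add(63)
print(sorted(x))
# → [3, 5, 8, 58, 63, 66, 67, 72, 86, 88, 90, 92]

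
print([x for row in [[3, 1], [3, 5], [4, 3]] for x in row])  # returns [3, 1, 3, 5, 4, 3]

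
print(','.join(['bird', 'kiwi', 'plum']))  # bird,kiwi,plum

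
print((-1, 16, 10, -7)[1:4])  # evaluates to (16, 10, -7)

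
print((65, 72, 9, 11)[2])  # 9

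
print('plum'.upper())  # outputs PLUM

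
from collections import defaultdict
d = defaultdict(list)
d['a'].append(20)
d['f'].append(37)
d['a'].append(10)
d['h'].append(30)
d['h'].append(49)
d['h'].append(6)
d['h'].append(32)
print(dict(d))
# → {'a': [20, 10], 'f': [37], 'h': [30, 49, 6, 32]}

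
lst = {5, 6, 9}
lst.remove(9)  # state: {5, 6}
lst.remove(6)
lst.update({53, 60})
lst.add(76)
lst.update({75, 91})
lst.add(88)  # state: {5, 53, 60, 75, 76, 88, 91}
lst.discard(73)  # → {5, 53, 60, 75, 76, 88, 91}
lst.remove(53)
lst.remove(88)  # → {5, 60, 75, 76, 91}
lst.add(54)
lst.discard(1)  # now {5, 54, 60, 75, 76, 91}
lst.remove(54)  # {5, 60, 75, 76, 91}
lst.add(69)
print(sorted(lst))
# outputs [5, 60, 69, 75, 76, 91]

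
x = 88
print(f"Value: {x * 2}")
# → Value: 176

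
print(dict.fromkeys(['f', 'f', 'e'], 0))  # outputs {'f': 0, 'e': 0}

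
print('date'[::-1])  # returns etad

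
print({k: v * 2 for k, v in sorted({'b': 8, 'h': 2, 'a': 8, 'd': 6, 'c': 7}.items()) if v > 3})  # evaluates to {'a': 16, 'b': 16, 'c': 14, 'd': 12}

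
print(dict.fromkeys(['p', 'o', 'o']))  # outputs {'p': None, 'o': None}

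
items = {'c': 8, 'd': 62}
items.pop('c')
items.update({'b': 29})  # {'d': 62, 'b': 29}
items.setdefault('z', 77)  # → 77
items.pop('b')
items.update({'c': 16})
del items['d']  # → {'z': 77, 'c': 16}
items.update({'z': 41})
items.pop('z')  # 41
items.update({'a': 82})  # {'c': 16, 'a': 82}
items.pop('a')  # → 82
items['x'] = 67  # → {'c': 16, 'x': 67}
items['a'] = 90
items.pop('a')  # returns 90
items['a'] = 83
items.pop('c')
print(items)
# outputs {'x': 67, 'a': 83}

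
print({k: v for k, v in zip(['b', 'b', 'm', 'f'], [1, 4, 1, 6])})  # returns {'b': 4, 'm': 1, 'f': 6}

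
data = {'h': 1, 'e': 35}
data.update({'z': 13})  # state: {'h': 1, 'e': 35, 'z': 13}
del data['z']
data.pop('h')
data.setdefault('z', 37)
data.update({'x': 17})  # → {'e': 35, 'z': 37, 'x': 17}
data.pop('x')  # 17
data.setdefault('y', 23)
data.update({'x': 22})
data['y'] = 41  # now {'e': 35, 'z': 37, 'y': 41, 'x': 22}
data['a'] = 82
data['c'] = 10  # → {'e': 35, 'z': 37, 'y': 41, 'x': 22, 'a': 82, 'c': 10}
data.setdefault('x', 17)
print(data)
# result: {'e': 35, 'z': 37, 'y': 41, 'x': 22, 'a': 82, 'c': 10}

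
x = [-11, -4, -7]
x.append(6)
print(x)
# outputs [-11, -4, -7, 6]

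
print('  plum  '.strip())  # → plum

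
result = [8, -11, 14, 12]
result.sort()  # [-11, 8, 12, 14]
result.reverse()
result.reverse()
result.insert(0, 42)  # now [42, -11, 8, 12, 14]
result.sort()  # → [-11, 8, 12, 14, 42]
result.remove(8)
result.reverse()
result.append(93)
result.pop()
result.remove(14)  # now [42, 12, -11]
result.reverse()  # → [-11, 12, 42]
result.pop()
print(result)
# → [-11, 12]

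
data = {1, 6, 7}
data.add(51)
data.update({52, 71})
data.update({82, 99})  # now {1, 6, 7, 51, 52, 71, 82, 99}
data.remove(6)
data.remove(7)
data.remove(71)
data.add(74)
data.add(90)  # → {1, 51, 52, 74, 82, 90, 99}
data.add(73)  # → {1, 51, 52, 73, 74, 82, 90, 99}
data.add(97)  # {1, 51, 52, 73, 74, 82, 90, 97, 99}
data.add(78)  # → {1, 51, 52, 73, 74, 78, 82, 90, 97, 99}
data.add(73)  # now {1, 51, 52, 73, 74, 78, 82, 90, 97, 99}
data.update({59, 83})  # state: {1, 51, 52, 59, 73, 74, 78, 82, 83, 90, 97, 99}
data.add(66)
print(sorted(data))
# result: [1, 51, 52, 59, 66, 73, 74, 78, 82, 83, 90, 97, 99]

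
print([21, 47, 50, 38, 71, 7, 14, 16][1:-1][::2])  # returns [47, 38, 7]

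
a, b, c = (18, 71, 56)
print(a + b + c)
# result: 145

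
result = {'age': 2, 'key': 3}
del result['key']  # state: {'age': 2}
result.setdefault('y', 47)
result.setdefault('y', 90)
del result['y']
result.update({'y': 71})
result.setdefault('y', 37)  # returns 71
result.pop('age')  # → 2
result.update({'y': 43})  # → {'y': 43}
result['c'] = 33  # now {'y': 43, 'c': 33}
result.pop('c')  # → 33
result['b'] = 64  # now {'y': 43, 'b': 64}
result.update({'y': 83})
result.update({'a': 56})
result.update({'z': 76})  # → {'y': 83, 'b': 64, 'a': 56, 'z': 76}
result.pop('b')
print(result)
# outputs {'y': 83, 'a': 56, 'z': 76}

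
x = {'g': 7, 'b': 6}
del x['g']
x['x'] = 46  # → {'b': 6, 'x': 46}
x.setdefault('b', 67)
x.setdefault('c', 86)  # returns 86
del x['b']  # {'x': 46, 'c': 86}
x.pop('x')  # 46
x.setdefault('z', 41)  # 41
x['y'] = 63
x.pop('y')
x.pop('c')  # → 86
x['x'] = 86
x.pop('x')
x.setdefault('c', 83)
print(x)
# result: {'z': 41, 'c': 83}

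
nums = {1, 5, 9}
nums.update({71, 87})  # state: {1, 5, 9, 71, 87}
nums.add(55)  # {1, 5, 9, 55, 71, 87}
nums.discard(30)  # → {1, 5, 9, 55, 71, 87}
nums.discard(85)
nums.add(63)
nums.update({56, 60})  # {1, 5, 9, 55, 56, 60, 63, 71, 87}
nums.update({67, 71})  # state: {1, 5, 9, 55, 56, 60, 63, 67, 71, 87}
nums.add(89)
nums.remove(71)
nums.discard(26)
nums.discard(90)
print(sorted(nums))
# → [1, 5, 9, 55, 56, 60, 63, 67, 87, 89]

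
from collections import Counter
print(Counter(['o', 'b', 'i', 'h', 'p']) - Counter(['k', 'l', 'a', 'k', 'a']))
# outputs Counter({'o': 1, 'b': 1, 'i': 1, 'h': 1, 'p': 1})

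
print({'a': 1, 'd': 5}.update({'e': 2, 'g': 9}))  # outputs None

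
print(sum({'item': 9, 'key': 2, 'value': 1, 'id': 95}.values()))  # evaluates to 107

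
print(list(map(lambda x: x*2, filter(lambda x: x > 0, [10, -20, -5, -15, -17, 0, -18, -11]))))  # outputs [20]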